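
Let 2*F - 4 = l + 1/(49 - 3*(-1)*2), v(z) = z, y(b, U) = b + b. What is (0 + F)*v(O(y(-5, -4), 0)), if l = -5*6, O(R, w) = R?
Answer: 1429/11 ≈ 129.91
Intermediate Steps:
y(b, U) = 2*b
l = -30
F = -1429/110 (F = 2 + (-30 + 1/(49 - 3*(-1)*2))/2 = 2 + (-30 + 1/(49 + 3*2))/2 = 2 + (-30 + 1/(49 + 6))/2 = 2 + (-30 + 1/55)/2 = 2 + (1/2)*(-1649/55) = 2 - 1649/110 = -1429/110 ≈ -12.991)
(0 + F)*v(O(y(-5, -4), 0)) = (0 - 1429/110)*(2*(-5)) = -1429/110*(-10) = 1429/11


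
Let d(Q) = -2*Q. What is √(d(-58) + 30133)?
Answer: 3*√3361 ≈ 173.92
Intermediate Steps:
√(d(-58) + 30133) = √(-2*(-58) + 30133) = √(116 + 30133) = √30249 = 3*√3361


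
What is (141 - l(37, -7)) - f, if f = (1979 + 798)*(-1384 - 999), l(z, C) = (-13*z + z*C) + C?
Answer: 6618479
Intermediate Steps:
l(z, C) = C - 13*z + C*z (l(z, C) = (-13*z + C*z) + C = C - 13*z + C*z)
f = -6617591 (f = 2777*(-2383) = -6617591)
(141 - l(37, -7)) - f = (141 - (-7 - 13*37 - 7*37)) - 1*(-6617591) = (141 - (-7 - 481 - 259)) + 6617591 = (141 - 1*(-747)) + 6617591 = (141 + 747) + 6617591 = 888 + 6617591 = 6618479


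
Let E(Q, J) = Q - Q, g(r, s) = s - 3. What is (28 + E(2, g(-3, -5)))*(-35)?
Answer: -980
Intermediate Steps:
g(r, s) = -3 + s
E(Q, J) = 0
(28 + E(2, g(-3, -5)))*(-35) = (28 + 0)*(-35) = 28*(-35) = -980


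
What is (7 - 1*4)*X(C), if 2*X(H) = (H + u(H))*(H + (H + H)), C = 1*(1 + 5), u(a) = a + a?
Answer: 486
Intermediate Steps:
u(a) = 2*a
C = 6 (C = 1*6 = 6)
X(H) = 9*H²/2 (X(H) = ((H + 2*H)*(H + (H + H)))/2 = ((3*H)*(H + 2*H))/2 = ((3*H)*(3*H))/2 = (9*H²)/2 = 9*H²/2)
(7 - 1*4)*X(C) = (7 - 1*4)*((9/2)*6²) = (7 - 4)*((9/2)*36) = 3*162 = 486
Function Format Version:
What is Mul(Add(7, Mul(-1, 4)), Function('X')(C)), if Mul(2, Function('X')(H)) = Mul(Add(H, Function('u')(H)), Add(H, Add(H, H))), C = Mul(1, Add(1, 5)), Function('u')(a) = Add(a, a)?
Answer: 486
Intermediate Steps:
Function('u')(a) = Mul(2, a)
C = 6 (C = Mul(1, 6) = 6)
Function('X')(H) = Mul(Rational(9, 2), Pow(H, 2)) (Function('X')(H) = Mul(Rational(1, 2), Mul(Add(H, Mul(2, H)), Add(H, Add(H, H)))) = Mul(Rational(1, 2), Mul(Mul(3, H), Add(H, Mul(2, H)))) = Mul(Rational(1, 2), Mul(Mul(3, H), Mul(3, H))) = Mul(Rational(1, 2), Mul(9, Pow(H, 2))) = Mul(Rational(9, 2), Pow(H, 2)))
Mul(Add(7, Mul(-1, 4)), Function('X')(C)) = Mul(Add(7, Mul(-1, 4)), Mul(Rational(9, 2), Pow(6, 2))) = Mul(Add(7, -4), Mul(Rational(9, 2), 36)) = Mul(3, 162) = 486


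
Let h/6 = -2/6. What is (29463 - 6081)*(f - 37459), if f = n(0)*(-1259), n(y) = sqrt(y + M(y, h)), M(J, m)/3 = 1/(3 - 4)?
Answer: -875866338 - 29437938*I*sqrt(3) ≈ -8.7587e+8 - 5.0988e+7*I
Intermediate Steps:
h = -2 (h = 6*(-2/6) = 6*(-2*1/6) = 6*(-1/3) = -2)
M(J, m) = -3 (M(J, m) = 3/(3 - 4) = 3/(-1) = 3*(-1) = -3)
n(y) = sqrt(-3 + y) (n(y) = sqrt(y - 3) = sqrt(-3 + y))
f = -1259*I*sqrt(3) (f = sqrt(-3 + 0)*(-1259) = sqrt(-3)*(-1259) = (I*sqrt(3))*(-1259) = -1259*I*sqrt(3) ≈ -2180.7*I)
(29463 - 6081)*(f - 37459) = (29463 - 6081)*(-1259*I*sqrt(3) - 37459) = 23382*(-37459 - 1259*I*sqrt(3)) = -875866338 - 29437938*I*sqrt(3)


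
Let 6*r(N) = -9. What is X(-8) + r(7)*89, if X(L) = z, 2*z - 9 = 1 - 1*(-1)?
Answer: -128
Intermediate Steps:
z = 11/2 (z = 9/2 + (1 - 1*(-1))/2 = 9/2 + (1 + 1)/2 = 9/2 + (½)*2 = 9/2 + 1 = 11/2 ≈ 5.5000)
r(N) = -3/2 (r(N) = (⅙)*(-9) = -3/2)
X(L) = 11/2
X(-8) + r(7)*89 = 11/2 - 3/2*89 = 11/2 - 267/2 = -128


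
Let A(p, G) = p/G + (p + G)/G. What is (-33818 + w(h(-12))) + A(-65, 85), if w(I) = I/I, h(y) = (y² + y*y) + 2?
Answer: -574898/17 ≈ -33818.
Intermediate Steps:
h(y) = 2 + 2*y² (h(y) = (y² + y²) + 2 = 2*y² + 2 = 2 + 2*y²)
w(I) = 1
A(p, G) = p/G + (G + p)/G
(-33818 + w(h(-12))) + A(-65, 85) = (-33818 + 1) + (85 + 2*(-65))/85 = -33817 + (85 - 130)/85 = -33817 + (1/85)*(-45) = -33817 - 9/17 = -574898/17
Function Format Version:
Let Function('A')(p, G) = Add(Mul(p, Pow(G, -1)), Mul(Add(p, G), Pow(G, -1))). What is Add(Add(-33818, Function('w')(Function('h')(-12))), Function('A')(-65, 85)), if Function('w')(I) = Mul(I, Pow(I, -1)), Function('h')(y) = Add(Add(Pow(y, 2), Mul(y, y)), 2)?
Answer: Rational(-574898, 17) ≈ -33818.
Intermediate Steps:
Function('h')(y) = Add(2, Mul(2, Pow(y, 2))) (Function('h')(y) = Add(Add(Pow(y, 2), Pow(y, 2)), 2) = Add(Mul(2, Pow(y, 2)), 2) = Add(2, Mul(2, Pow(y, 2))))
Function('w')(I) = 1
Function('A')(p, G) = Add(Mul(p, Pow(G, -1)), Mul(Pow(G, -1), Add(G, p))) (Function('A')(p, G) = Add(Mul(p, Pow(G, -1)), Mul(Add(G, p), Pow(G, -1))) = Add(Mul(p, Pow(G, -1)), Mul(Pow(G, -1), Add(G, p))))
Add(Add(-33818, Function('w')(Function('h')(-12))), Function('A')(-65, 85)) = Add(Add(-33818, 1), Mul(Pow(85, -1), Add(85, Mul(2, -65)))) = Add(-33817, Mul(Rational(1, 85), Add(85, -130))) = Add(-33817, Mul(Rational(1, 85), -45)) = Add(-33817, Rational(-9, 17)) = Rational(-574898, 17)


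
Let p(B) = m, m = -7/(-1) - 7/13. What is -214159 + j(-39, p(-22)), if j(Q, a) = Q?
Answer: -214198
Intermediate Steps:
m = 84/13 (m = -7*(-1) - 7*1/13 = 7 - 7/13 = 84/13 ≈ 6.4615)
p(B) = 84/13
-214159 + j(-39, p(-22)) = -214159 - 39 = -214198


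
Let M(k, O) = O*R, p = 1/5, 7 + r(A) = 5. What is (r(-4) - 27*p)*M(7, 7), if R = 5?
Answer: -259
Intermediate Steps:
r(A) = -2 (r(A) = -7 + 5 = -2)
p = ⅕ (p = 1*(⅕) = ⅕ ≈ 0.20000)
M(k, O) = 5*O (M(k, O) = O*5 = 5*O)
(r(-4) - 27*p)*M(7, 7) = (-2 - 27*⅕)*(5*7) = (-2 - 27/5)*35 = -37/5*35 = -259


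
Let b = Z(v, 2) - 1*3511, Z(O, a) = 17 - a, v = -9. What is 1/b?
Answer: -1/3496 ≈ -0.00028604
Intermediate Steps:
b = -3496 (b = (17 - 1*2) - 1*3511 = (17 - 2) - 3511 = 15 - 3511 = -3496)
1/b = 1/(-3496) = -1/3496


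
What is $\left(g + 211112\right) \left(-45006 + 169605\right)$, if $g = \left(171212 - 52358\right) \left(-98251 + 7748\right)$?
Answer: $-1340240726837550$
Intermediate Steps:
$g = -10756643562$ ($g = 118854 \left(-90503\right) = -10756643562$)
$\left(g + 211112\right) \left(-45006 + 169605\right) = \left(-10756643562 + 211112\right) \left(-45006 + 169605\right) = \left(-10756432450\right) 124599 = -1340240726837550$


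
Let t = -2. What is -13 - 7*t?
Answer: 1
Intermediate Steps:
-13 - 7*t = -13 - 7*(-2) = -13 + 14 = 1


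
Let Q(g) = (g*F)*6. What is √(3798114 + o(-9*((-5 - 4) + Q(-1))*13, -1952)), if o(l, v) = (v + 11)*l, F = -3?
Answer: √5841987 ≈ 2417.0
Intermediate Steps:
Q(g) = -18*g (Q(g) = (g*(-3))*6 = -3*g*6 = -18*g)
o(l, v) = l*(11 + v) (o(l, v) = (11 + v)*l = l*(11 + v))
√(3798114 + o(-9*((-5 - 4) + Q(-1))*13, -1952)) = √(3798114 + (-9*((-5 - 4) - 18*(-1))*13)*(11 - 1952)) = √(3798114 + (-9*(-9 + 18)*13)*(-1941)) = √(3798114 + (-9*9*13)*(-1941)) = √(3798114 - 81*13*(-1941)) = √(3798114 - 1053*(-1941)) = √(3798114 + 2043873) = √5841987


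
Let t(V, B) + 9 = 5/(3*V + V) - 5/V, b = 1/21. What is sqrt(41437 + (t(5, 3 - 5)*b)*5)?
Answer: sqrt(8121197)/14 ≈ 203.56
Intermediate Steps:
b = 1/21 ≈ 0.047619
t(V, B) = -9 - 15/(4*V) (t(V, B) = -9 + (5/(3*V + V) - 5/V) = -9 + (5/((4*V)) - 5/V) = -9 + (5*(1/(4*V)) - 5/V) = -9 + (5/(4*V) - 5/V) = -9 - 15/(4*V))
sqrt(41437 + (t(5, 3 - 5)*b)*5) = sqrt(41437 + ((-9 - 15/4/5)*(1/21))*5) = sqrt(41437 + ((-9 - 15/4*1/5)*(1/21))*5) = sqrt(41437 + ((-9 - 3/4)*(1/21))*5) = sqrt(41437 - 39/4*1/21*5) = sqrt(41437 - 13/28*5) = sqrt(41437 - 65/28) = sqrt(1160171/28) = sqrt(8121197)/14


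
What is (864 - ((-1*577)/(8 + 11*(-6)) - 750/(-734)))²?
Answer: 329698256184025/453093796 ≈ 7.2766e+5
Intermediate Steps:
(864 - ((-1*577)/(8 + 11*(-6)) - 750/(-734)))² = (864 - (-577/(8 - 66) - 750*(-1/734)))² = (864 - (-577/(-58) + 375/367))² = (864 - (-577*(-1/58) + 375/367))² = (864 - (577/58 + 375/367))² = (864 - 1*233509/21286)² = (864 - 233509/21286)² = (18157595/21286)² = 329698256184025/453093796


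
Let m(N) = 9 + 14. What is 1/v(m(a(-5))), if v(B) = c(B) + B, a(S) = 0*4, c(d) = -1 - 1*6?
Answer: 1/16 ≈ 0.062500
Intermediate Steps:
c(d) = -7 (c(d) = -1 - 6 = -7)
a(S) = 0
m(N) = 23
v(B) = -7 + B
1/v(m(a(-5))) = 1/(-7 + 23) = 1/16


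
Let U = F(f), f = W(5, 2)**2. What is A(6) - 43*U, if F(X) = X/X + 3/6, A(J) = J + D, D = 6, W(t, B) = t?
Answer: -105/2 ≈ -52.500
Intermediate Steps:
A(J) = 6 + J (A(J) = J + 6 = 6 + J)
f = 25 (f = 5**2 = 25)
F(X) = 3/2 (F(X) = 1 + 3*(1/6) = 1 + 1/2 = 3/2)
U = 3/2 ≈ 1.5000
A(6) - 43*U = (6 + 6) - 43*3/2 = 12 - 129/2 = -105/2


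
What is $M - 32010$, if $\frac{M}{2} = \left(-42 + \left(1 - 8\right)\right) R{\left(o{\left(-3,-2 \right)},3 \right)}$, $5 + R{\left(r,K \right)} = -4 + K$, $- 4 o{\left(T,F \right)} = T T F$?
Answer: $-31422$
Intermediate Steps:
$o{\left(T,F \right)} = - \frac{F T^{2}}{4}$ ($o{\left(T,F \right)} = - \frac{T T F}{4} = - \frac{T F T}{4} = - \frac{F T^{2}}{4}$)
$R{\left(r,K \right)} = -9 + K$ ($R{\left(r,K \right)} = -5 + \left(-4 + K\right) = -9 + K$)
$M = 588$ ($M = 2 \left(-42 + \left(1 - 8\right)\right) \left(-9 + 3\right) = 2 \left(-42 + \left(1 - 8\right)\right) \left(-6\right) = 2 \left(-42 - 7\right) \left(-6\right) = 2 \left(\left(-49\right) \left(-6\right)\right) = 2 \cdot 294 = 588$)
$M - 32010 = 588 - 32010 = -31422$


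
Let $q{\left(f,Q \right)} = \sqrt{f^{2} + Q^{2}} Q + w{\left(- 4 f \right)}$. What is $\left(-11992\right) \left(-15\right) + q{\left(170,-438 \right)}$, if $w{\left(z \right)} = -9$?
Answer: $179871 - 876 \sqrt{55186} \approx -25916.0$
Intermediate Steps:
$q{\left(f,Q \right)} = -9 + Q \sqrt{Q^{2} + f^{2}}$ ($q{\left(f,Q \right)} = \sqrt{f^{2} + Q^{2}} Q - 9 = \sqrt{Q^{2} + f^{2}} Q - 9 = Q \sqrt{Q^{2} + f^{2}} - 9 = -9 + Q \sqrt{Q^{2} + f^{2}}$)
$\left(-11992\right) \left(-15\right) + q{\left(170,-438 \right)} = \left(-11992\right) \left(-15\right) - \left(9 + 438 \sqrt{\left(-438\right)^{2} + 170^{2}}\right) = 179880 - \left(9 + 438 \sqrt{191844 + 28900}\right) = 179880 - \left(9 + 438 \sqrt{220744}\right) = 179880 - \left(9 + 438 \cdot 2 \sqrt{55186}\right) = 179880 - \left(9 + 876 \sqrt{55186}\right) = 179871 - 876 \sqrt{55186}$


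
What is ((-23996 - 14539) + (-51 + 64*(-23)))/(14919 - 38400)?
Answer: 40058/23481 ≈ 1.7060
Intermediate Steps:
((-23996 - 14539) + (-51 + 64*(-23)))/(14919 - 38400) = (-38535 + (-51 - 1472))/(-23481) = (-38535 - 1523)*(-1/23481) = -40058*(-1/23481) = 40058/23481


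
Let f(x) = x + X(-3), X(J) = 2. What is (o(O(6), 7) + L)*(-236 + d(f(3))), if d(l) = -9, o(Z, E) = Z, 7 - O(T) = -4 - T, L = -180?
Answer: 39935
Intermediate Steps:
O(T) = 11 + T (O(T) = 7 - (-4 - T) = 7 + (4 + T) = 11 + T)
f(x) = 2 + x (f(x) = x + 2 = 2 + x)
(o(O(6), 7) + L)*(-236 + d(f(3))) = ((11 + 6) - 180)*(-236 - 9) = (17 - 180)*(-245) = -163*(-245) = 39935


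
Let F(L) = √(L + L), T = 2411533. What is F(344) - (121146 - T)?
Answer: 2290387 + 4*√43 ≈ 2.2904e+6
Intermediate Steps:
F(L) = √2*√L (F(L) = √(2*L) = √2*√L)
F(344) - (121146 - T) = √2*√344 - (121146 - 1*2411533) = √2*(2*√86) - (121146 - 2411533) = 4*√43 - 1*(-2290387) = 4*√43 + 2290387 = 2290387 + 4*√43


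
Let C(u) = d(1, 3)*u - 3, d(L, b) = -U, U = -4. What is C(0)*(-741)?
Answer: 2223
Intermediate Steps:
d(L, b) = 4 (d(L, b) = -1*(-4) = 4)
C(u) = -3 + 4*u (C(u) = 4*u - 3 = -3 + 4*u)
C(0)*(-741) = (-3 + 4*0)*(-741) = (-3 + 0)*(-741) = -3*(-741) = 2223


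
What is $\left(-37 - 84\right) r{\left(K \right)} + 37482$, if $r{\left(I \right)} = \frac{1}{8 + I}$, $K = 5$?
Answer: $\frac{487145}{13} \approx 37473.0$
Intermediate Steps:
$\left(-37 - 84\right) r{\left(K \right)} + 37482 = \frac{-37 - 84}{8 + 5} + 37482 = - \frac{121}{13} + 37482 = \frac{487145}{13}$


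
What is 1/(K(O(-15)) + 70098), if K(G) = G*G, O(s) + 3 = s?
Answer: 1/70422 ≈ 1.4200e-5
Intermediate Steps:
O(s) = -3 + s
K(G) = G**2
1/(K(O(-15)) + 70098) = 1/((-3 - 15)**2 + 70098) = 1/((-18)**2 + 70098) = 1/(324 + 70098) = 1/70422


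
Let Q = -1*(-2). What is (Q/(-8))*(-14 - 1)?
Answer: 15/4 ≈ 3.7500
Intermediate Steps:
Q = 2
(Q/(-8))*(-14 - 1) = (2/(-8))*(-14 - 1) = (2*(-1/8))*(-15) = -1/4*(-15) = 15/4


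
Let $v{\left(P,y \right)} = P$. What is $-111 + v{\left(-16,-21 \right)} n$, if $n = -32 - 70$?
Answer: $1521$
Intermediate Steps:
$n = -102$
$-111 + v{\left(-16,-21 \right)} n = -111 - -1632 = -111 + 1632 = 1521$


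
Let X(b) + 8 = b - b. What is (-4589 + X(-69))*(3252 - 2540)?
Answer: -3273064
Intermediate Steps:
X(b) = -8 (X(b) = -8 + (b - b) = -8 + 0 = -8)
(-4589 + X(-69))*(3252 - 2540) = (-4589 - 8)*(3252 - 2540) = -4597*712 = -3273064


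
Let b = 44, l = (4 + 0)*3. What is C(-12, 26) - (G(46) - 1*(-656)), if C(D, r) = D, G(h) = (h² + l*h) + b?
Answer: -3380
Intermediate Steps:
l = 12 (l = 4*3 = 12)
G(h) = 44 + h² + 12*h (G(h) = (h² + 12*h) + 44 = 44 + h² + 12*h)
C(-12, 26) - (G(46) - 1*(-656)) = -12 - ((44 + 46² + 12*46) - 1*(-656)) = -12 - ((44 + 2116 + 552) + 656) = -12 - (2712 + 656) = -12 - 1*3368 = -12 - 3368 = -3380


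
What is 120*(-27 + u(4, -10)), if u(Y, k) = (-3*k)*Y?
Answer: 11160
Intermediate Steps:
u(Y, k) = -3*Y*k
120*(-27 + u(4, -10)) = 120*(-27 - 3*4*(-10)) = 120*(-27 + 120) = 120*93 = 11160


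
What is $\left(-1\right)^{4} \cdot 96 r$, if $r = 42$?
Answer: $4032$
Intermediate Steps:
$\left(-1\right)^{4} \cdot 96 r = \left(-1\right)^{4} \cdot 96 \cdot 42 = 1 \cdot 96 \cdot 42 = 96 \cdot 42 = 4032$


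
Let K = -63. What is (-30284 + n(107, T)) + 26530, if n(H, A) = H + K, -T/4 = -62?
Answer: -3710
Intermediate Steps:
T = 248 (T = -4*(-62) = 248)
n(H, A) = -63 + H (n(H, A) = H - 63 = -63 + H)
(-30284 + n(107, T)) + 26530 = (-30284 + (-63 + 107)) + 26530 = (-30284 + 44) + 26530 = -30240 + 26530 = -3710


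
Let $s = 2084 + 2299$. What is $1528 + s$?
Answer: $5911$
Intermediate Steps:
$s = 4383$
$1528 + s = 1528 + 4383 = 5911$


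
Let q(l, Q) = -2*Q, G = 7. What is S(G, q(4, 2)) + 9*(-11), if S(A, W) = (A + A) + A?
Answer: -78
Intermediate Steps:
S(A, W) = 3*A (S(A, W) = 2*A + A = 3*A)
S(G, q(4, 2)) + 9*(-11) = 3*7 + 9*(-11) = 21 - 99 = -78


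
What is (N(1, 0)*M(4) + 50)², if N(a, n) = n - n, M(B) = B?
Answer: 2500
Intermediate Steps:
N(a, n) = 0
(N(1, 0)*M(4) + 50)² = (0*4 + 50)² = (0 + 50)² = 50² = 2500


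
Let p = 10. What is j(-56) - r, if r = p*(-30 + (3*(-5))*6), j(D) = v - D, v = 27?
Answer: 1283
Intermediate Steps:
j(D) = 27 - D
r = -1200 (r = 10*(-30 + (3*(-5))*6) = 10*(-30 - 15*6) = 10*(-30 - 90) = 10*(-120) = -1200)
j(-56) - r = (27 - 1*(-56)) - 1*(-1200) = (27 + 56) + 1200 = 83 + 1200 = 1283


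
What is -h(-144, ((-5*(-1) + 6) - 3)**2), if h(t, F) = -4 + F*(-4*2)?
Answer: 516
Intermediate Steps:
h(t, F) = -4 - 8*F (h(t, F) = -4 + F*(-8) = -4 - 8*F)
-h(-144, ((-5*(-1) + 6) - 3)**2) = -(-4 - 8*((-5*(-1) + 6) - 3)**2) = -(-4 - 8*((5 + 6) - 3)**2) = -(-4 - 8*(11 - 3)**2) = -(-4 - 8*8**2) = -(-4 - 8*64) = -(-4 - 512) = -1*(-516) = 516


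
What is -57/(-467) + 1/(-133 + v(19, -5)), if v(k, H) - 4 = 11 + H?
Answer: 6544/57441 ≈ 0.11393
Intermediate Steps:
v(k, H) = 15 + H (v(k, H) = 4 + (11 + H) = 15 + H)
-57/(-467) + 1/(-133 + v(19, -5)) = -57/(-467) + 1/(-133 + (15 - 5)) = -57*(-1/467) + 1/(-133 + 10) = 57/467 + 1/(-123) = 57/467 - 1/123 = 6544/57441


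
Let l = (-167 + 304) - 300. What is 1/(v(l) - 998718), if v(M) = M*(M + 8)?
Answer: -1/973453 ≈ -1.0273e-6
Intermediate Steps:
l = -163 (l = 137 - 300 = -163)
v(M) = M*(8 + M)
1/(v(l) - 998718) = 1/(-163*(8 - 163) - 998718) = 1/(-163*(-155) - 998718) = 1/(25265 - 998718) = 1/(-973453) = -1/973453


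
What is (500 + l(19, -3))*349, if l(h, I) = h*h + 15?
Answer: 305724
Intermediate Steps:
l(h, I) = 15 + h² (l(h, I) = h² + 15 = 15 + h²)
(500 + l(19, -3))*349 = (500 + (15 + 19²))*349 = (500 + (15 + 361))*349 = (500 + 376)*349 = 876*349 = 305724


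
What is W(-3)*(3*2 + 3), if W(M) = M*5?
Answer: -135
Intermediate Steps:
W(M) = 5*M
W(-3)*(3*2 + 3) = (5*(-3))*(3*2 + 3) = -15*(6 + 3) = -15*9 = -135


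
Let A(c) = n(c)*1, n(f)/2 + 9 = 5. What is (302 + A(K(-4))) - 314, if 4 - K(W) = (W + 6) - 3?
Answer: -20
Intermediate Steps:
n(f) = -8 (n(f) = -18 + 2*5 = -18 + 10 = -8)
K(W) = 1 - W (K(W) = 4 - ((W + 6) - 3) = 4 - ((6 + W) - 3) = 4 - (3 + W) = 4 + (-3 - W) = 1 - W)
A(c) = -8 (A(c) = -8*1 = -8)
(302 + A(K(-4))) - 314 = (302 - 8) - 314 = 294 - 314 = -20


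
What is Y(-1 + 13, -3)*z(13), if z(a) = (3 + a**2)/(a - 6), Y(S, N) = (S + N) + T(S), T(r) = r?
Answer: 516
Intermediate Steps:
Y(S, N) = N + 2*S (Y(S, N) = (S + N) + S = (N + S) + S = N + 2*S)
z(a) = (3 + a**2)/(-6 + a)
Y(-1 + 13, -3)*z(13) = (-3 + 2*(-1 + 13))*((3 + 13**2)/(-6 + 13)) = (-3 + 2*12)*((3 + 169)/7) = (-3 + 24)*((1/7)*172) = 21*(172/7) = 516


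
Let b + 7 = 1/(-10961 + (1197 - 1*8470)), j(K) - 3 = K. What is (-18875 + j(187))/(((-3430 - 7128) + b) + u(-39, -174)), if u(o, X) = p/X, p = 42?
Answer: 9880366410/5586751757 ≈ 1.7685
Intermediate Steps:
j(K) = 3 + K
b = -127639/18234 (b = -7 + 1/(-10961 + (1197 - 1*8470)) = -7 + 1/(-10961 + (1197 - 8470)) = -7 + 1/(-10961 - 7273) = -7 + 1/(-18234) = -7 - 1/18234 = -127639/18234 ≈ -7.0001)
u(o, X) = 42/X
(-18875 + j(187))/(((-3430 - 7128) + b) + u(-39, -174)) = (-18875 + (3 + 187))/(((-3430 - 7128) - 127639/18234) + 42/(-174)) = (-18875 + 190)/((-10558 - 127639/18234) + 42*(-1/174)) = -18685/(-192642211/18234 - 7/29) = -18685/(-5586751757/528786) = -18685*(-528786/5586751757) = 9880366410/5586751757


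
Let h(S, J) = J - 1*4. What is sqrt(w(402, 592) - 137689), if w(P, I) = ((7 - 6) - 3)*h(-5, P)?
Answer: I*sqrt(138485) ≈ 372.14*I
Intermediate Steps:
h(S, J) = -4 + J (h(S, J) = J - 4 = -4 + J)
w(P, I) = 8 - 2*P (w(P, I) = ((7 - 6) - 3)*(-4 + P) = (1 - 3)*(-4 + P) = -2*(-4 + P) = 8 - 2*P)
sqrt(w(402, 592) - 137689) = sqrt((8 - 2*402) - 137689) = sqrt((8 - 804) - 137689) = sqrt(-796 - 137689) = sqrt(-138485) = I*sqrt(138485)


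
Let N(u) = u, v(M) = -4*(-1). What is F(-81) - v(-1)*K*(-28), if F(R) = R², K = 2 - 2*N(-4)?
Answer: 7681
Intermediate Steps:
v(M) = 4
K = 10 (K = 2 - 2*(-4) = 2 + 8 = 10)
F(-81) - v(-1)*K*(-28) = (-81)² - 4*10*(-28) = 6561 - 40*(-28) = 6561 - 1*(-1120) = 6561 + 1120 = 7681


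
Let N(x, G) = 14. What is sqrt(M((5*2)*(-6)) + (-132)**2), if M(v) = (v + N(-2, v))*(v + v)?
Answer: 4*sqrt(1434) ≈ 151.47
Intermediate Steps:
M(v) = 2*v*(14 + v) (M(v) = (v + 14)*(v + v) = (14 + v)*(2*v) = 2*v*(14 + v))
sqrt(M((5*2)*(-6)) + (-132)**2) = sqrt(2*((5*2)*(-6))*(14 + (5*2)*(-6)) + (-132)**2) = sqrt(2*(10*(-6))*(14 + 10*(-6)) + 17424) = sqrt(2*(-60)*(14 - 60) + 17424) = sqrt(2*(-60)*(-46) + 17424) = sqrt(5520 + 17424) = sqrt(22944) = 4*sqrt(1434)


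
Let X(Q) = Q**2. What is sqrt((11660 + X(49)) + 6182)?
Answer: sqrt(20243) ≈ 142.28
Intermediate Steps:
sqrt((11660 + X(49)) + 6182) = sqrt((11660 + 49**2) + 6182) = sqrt((11660 + 2401) + 6182) = sqrt(14061 + 6182) = sqrt(20243)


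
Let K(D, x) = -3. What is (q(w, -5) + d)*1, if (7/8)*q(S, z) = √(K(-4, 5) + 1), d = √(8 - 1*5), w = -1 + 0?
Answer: √3 + 8*I*√2/7 ≈ 1.732 + 1.6162*I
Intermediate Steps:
w = -1
d = √3 (d = √(8 - 5) = √3 ≈ 1.7320)
q(S, z) = 8*I*√2/7 (q(S, z) = 8*√(-3 + 1)/7 = 8*√(-2)/7 = 8*(I*√2)/7 = 8*I*√2/7)
(q(w, -5) + d)*1 = (8*I*√2/7 + √3)*1 = (√3 + 8*I*√2/7)*1 = √3 + 8*I*√2/7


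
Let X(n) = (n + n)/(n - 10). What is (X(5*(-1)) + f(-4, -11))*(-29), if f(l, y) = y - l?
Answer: 551/3 ≈ 183.67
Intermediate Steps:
X(n) = 2*n/(-10 + n) (X(n) = (2*n)/(-10 + n) = 2*n/(-10 + n))
(X(5*(-1)) + f(-4, -11))*(-29) = (2*(5*(-1))/(-10 + 5*(-1)) + (-11 - 1*(-4)))*(-29) = (2*(-5)/(-10 - 5) + (-11 + 4))*(-29) = (2*(-5)/(-15) - 7)*(-29) = (2*(-5)*(-1/15) - 7)*(-29) = (⅔ - 7)*(-29) = -19/3*(-29) = 551/3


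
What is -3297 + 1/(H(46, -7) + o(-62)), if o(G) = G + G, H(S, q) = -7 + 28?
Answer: -339592/103 ≈ -3297.0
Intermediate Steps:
H(S, q) = 21
o(G) = 2*G
-3297 + 1/(H(46, -7) + o(-62)) = -3297 + 1/(21 + 2*(-62)) = -3297 + 1/(21 - 124) = -3297 + 1/(-103) = -3297 - 1/103 = -339592/103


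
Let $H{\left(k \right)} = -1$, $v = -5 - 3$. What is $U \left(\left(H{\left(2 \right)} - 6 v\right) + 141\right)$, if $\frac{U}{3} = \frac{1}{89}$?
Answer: $\frac{564}{89} \approx 6.3371$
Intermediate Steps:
$v = -8$
$U = \frac{3}{89} \approx 0.033708$
$U \left(\left(H{\left(2 \right)} - 6 v\right) + 141\right) = \frac{3 \left(\left(-1 - -48\right) + 141\right)}{89} = \frac{3 \left(\left(-1 + 48\right) + 141\right)}{89} = \frac{3 \left(47 + 141\right)}{89} = \frac{3}{89} \cdot 188 = \frac{564}{89}$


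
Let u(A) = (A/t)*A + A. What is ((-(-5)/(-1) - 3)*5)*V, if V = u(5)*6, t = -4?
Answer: 300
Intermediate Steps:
u(A) = A - A²/4 (u(A) = (A/(-4))*A + A = (A*(-¼))*A + A = (-A/4)*A + A = -A²/4 + A = A - A²/4)
V = -15/2 (V = ((¼)*5*(4 - 1*5))*6 = ((¼)*5*(4 - 5))*6 = ((¼)*5*(-1))*6 = -5/4*6 = -15/2 ≈ -7.5000)
((-(-5)/(-1) - 3)*5)*V = ((-(-5)/(-1) - 3)*5)*(-15/2) = ((-(-5)*(-1) - 3)*5)*(-15/2) = ((-5*1 - 3)*5)*(-15/2) = ((-5 - 3)*5)*(-15/2) = -8*5*(-15/2) = -40*(-15/2) = 300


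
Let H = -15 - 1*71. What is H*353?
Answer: -30358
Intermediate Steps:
H = -86 (H = -15 - 71 = -86)
H*353 = -86*353 = -30358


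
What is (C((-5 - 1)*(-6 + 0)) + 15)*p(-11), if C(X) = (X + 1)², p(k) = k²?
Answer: 167464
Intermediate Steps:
C(X) = (1 + X)²
(C((-5 - 1)*(-6 + 0)) + 15)*p(-11) = ((1 + (-5 - 1)*(-6 + 0))² + 15)*(-11)² = ((1 - 6*(-6))² + 15)*121 = ((1 + 36)² + 15)*121 = (37² + 15)*121 = (1369 + 15)*121 = 1384*121 = 167464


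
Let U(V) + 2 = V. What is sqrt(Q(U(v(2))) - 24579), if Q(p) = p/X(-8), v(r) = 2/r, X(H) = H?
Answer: I*sqrt(393262)/4 ≈ 156.78*I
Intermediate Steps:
U(V) = -2 + V
Q(p) = -p/8 (Q(p) = p/(-8) = p*(-1/8) = -p/8)
sqrt(Q(U(v(2))) - 24579) = sqrt(-(-2 + 2/2)/8 - 24579) = sqrt(-(-2 + 2*(1/2))/8 - 24579) = sqrt(-(-2 + 1)/8 - 24579) = sqrt(-1/8*(-1) - 24579) = sqrt(1/8 - 24579) = sqrt(-196631/8) = I*sqrt(393262)/4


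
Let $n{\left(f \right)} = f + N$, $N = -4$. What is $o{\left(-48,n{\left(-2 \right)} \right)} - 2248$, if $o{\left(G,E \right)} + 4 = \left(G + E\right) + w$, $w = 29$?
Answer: $-2277$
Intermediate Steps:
$n{\left(f \right)} = -4 + f$ ($n{\left(f \right)} = f - 4 = -4 + f$)
$o{\left(G,E \right)} = 25 + E + G$ ($o{\left(G,E \right)} = -4 + \left(\left(G + E\right) + 29\right) = -4 + \left(\left(E + G\right) + 29\right) = -4 + \left(29 + E + G\right) = 25 + E + G$)
$o{\left(-48,n{\left(-2 \right)} \right)} - 2248 = \left(25 - 6 - 48\right) - 2248 = -29 - 2248 = -2277$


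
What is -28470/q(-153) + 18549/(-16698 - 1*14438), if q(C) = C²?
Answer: -440218487/242954208 ≈ -1.8119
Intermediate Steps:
-28470/q(-153) + 18549/(-16698 - 1*14438) = -28470/((-153)²) + 18549/(-16698 - 1*14438) = -28470/23409 + 18549/(-16698 - 14438) = -28470*1/23409 + 18549/(-31136) = -9490/7803 + 18549*(-1/31136) = -9490/7803 - 18549/31136 = -440218487/242954208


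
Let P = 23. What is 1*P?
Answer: 23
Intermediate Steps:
1*P = 1*23 = 23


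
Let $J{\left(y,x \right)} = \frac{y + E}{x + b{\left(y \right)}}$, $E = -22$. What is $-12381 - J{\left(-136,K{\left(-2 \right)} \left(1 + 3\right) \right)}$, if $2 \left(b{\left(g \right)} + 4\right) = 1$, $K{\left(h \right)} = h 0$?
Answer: $- \frac{86983}{7} \approx -12426.0$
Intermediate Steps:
$K{\left(h \right)} = 0$
$b{\left(g \right)} = - \frac{7}{2}$ ($b{\left(g \right)} = -4 + \frac{1}{2} \cdot 1 = -4 + \frac{1}{2} = - \frac{7}{2}$)
$J{\left(y,x \right)} = \frac{-22 + y}{- \frac{7}{2} + x}$ ($J{\left(y,x \right)} = \frac{y - 22}{x - \frac{7}{2}} = \frac{-22 + y}{- \frac{7}{2} + x}$)
$-12381 - J{\left(-136,K{\left(-2 \right)} \left(1 + 3\right) \right)} = -12381 - \frac{2 \left(-22 - 136\right)}{-7 + 2 \cdot 0 \left(1 + 3\right)} = -12381 - 2 \frac{1}{-7 + 2 \cdot 0 \cdot 4} \left(-158\right) = -12381 - 2 \frac{1}{-7 + 2 \cdot 0} \left(-158\right) = -12381 - 2 \frac{1}{-7 + 0} \left(-158\right) = -12381 - 2 \frac{1}{-7} \left(-158\right) = -12381 - 2 \left(- \frac{1}{7}\right) \left(-158\right) = -12381 - \frac{316}{7} = - \frac{86983}{7}$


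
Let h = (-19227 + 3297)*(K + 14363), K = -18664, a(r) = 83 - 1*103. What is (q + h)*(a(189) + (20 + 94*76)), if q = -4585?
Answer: 489437904680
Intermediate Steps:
a(r) = -20 (a(r) = 83 - 103 = -20)
h = 68514930 (h = (-19227 + 3297)*(-18664 + 14363) = -15930*(-4301) = 68514930)
(q + h)*(a(189) + (20 + 94*76)) = (-4585 + 68514930)*(-20 + (20 + 94*76)) = 68510345*(-20 + (20 + 7144)) = 68510345*(-20 + 7164) = 68510345*7144 = 489437904680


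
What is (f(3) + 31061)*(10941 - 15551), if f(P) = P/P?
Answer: -143195820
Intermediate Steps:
f(P) = 1
(f(3) + 31061)*(10941 - 15551) = (1 + 31061)*(10941 - 15551) = 31062*(-4610) = -143195820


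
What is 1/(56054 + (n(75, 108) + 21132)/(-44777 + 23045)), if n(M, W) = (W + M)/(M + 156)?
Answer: 1673364/93797118431 ≈ 1.7840e-5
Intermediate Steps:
n(M, W) = (M + W)/(156 + M)
1/(56054 + (n(75, 108) + 21132)/(-44777 + 23045)) = 1/(56054 + ((75 + 108)/(156 + 75) + 21132)/(-44777 + 23045)) = 1/(56054 + (183/231 + 21132)/(-21732)) = 1/(56054 + ((1/231)*183 + 21132)*(-1/21732)) = 1/(56054 + (61/77 + 21132)*(-1/21732)) = 1/(56054 + (1627225/77)*(-1/21732)) = 1/(56054 - 1627225/1673364) = 1/(93797118431/1673364) = 1673364/93797118431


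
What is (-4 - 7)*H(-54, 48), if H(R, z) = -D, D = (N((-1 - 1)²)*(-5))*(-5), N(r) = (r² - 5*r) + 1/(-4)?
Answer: -4675/4 ≈ -1168.8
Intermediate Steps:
N(r) = -¼ + r² - 5*r (N(r) = (r² - 5*r) - ¼ = -¼ + r² - 5*r)
D = -425/4 (D = ((-¼ + ((-1 - 1)²)² - 5*(-1 - 1)²)*(-5))*(-5) = ((-¼ + ((-2)²)² - 5*(-2)²)*(-5))*(-5) = ((-¼ + 4² - 5*4)*(-5))*(-5) = ((-¼ + 16 - 20)*(-5))*(-5) = -17/4*(-5)*(-5) = (85/4)*(-5) = -425/4 ≈ -106.25)
H(R, z) = 425/4 (H(R, z) = -1*(-425/4) = 425/4)
(-4 - 7)*H(-54, 48) = (-4 - 7)*(425/4) = -11*425/4 = -4675/4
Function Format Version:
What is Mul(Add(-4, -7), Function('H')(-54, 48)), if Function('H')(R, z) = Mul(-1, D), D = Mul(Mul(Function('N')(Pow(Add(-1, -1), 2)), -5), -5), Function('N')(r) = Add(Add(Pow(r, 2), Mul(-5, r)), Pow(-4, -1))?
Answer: Rational(-4675, 4) ≈ -1168.8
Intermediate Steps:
Function('N')(r) = Add(Rational(-1, 4), Pow(r, 2), Mul(-5, r)) (Function('N')(r) = Add(Add(Pow(r, 2), Mul(-5, r)), Rational(-1, 4)) = Add(Rational(-1, 4), Pow(r, 2), Mul(-5, r)))
D = Rational(-425, 4) (D = Mul(Mul(Add(Rational(-1, 4), Pow(Pow(Add(-1, -1), 2), 2), Mul(-5, Pow(Add(-1, -1), 2))), -5), -5) = Mul(Mul(Add(Rational(-1, 4), Pow(Pow(-2, 2), 2), Mul(-5, Pow(-2, 2))), -5), -5) = Mul(Mul(Add(Rational(-1, 4), Pow(4, 2), Mul(-5, 4)), -5), -5) = Mul(Mul(Add(Rational(-1, 4), 16, -20), -5), -5) = Mul(Mul(Rational(-17, 4), -5), -5) = Mul(Rational(85, 4), -5) = Rational(-425, 4) ≈ -106.25)
Function('H')(R, z) = Rational(425, 4) (Function('H')(R, z) = Mul(-1, Rational(-425, 4)) = Rational(425, 4))
Mul(Add(-4, -7), Function('H')(-54, 48)) = Mul(Add(-4, -7), Rational(425, 4)) = Mul(-11, Rational(425, 4)) = Rational(-4675, 4)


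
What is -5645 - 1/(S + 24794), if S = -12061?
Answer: -71877786/12733 ≈ -5645.0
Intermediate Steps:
-5645 - 1/(S + 24794) = -5645 - 1/(-12061 + 24794) = -5645 - 1/12733 = -71877786/12733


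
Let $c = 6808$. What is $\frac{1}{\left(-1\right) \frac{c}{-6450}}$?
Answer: $\frac{3225}{3404} \approx 0.94741$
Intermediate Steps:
$\frac{1}{\left(-1\right) \frac{c}{-6450}} = \frac{1}{\left(-1\right) \frac{6808}{-6450}} = \frac{1}{\left(-1\right) 6808 \left(- \frac{1}{6450}\right)} = \frac{1}{\left(-1\right) \left(- \frac{3404}{3225}\right)} = \frac{1}{\frac{3404}{3225}} = \frac{3225}{3404}$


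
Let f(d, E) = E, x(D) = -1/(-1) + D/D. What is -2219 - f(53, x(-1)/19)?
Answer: -42163/19 ≈ -2219.1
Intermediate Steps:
x(D) = 2 (x(D) = -1*(-1) + 1 = 1 + 1 = 2)
-2219 - f(53, x(-1)/19) = -2219 - 2/19 = -42163/19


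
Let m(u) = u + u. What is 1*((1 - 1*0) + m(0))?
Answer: 1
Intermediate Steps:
m(u) = 2*u
1*((1 - 1*0) + m(0)) = 1*((1 - 1*0) + 2*0) = 1*((1 + 0) + 0) = 1*(1 + 0) = 1*1 = 1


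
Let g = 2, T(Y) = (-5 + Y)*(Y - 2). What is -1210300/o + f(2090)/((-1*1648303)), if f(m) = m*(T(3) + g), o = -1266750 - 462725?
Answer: 2548/3641 ≈ 0.69981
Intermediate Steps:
o = -1729475
T(Y) = (-5 + Y)*(-2 + Y)
f(m) = 0 (f(m) = m*((10 + 3² - 7*3) + 2) = m*((10 + 9 - 21) + 2) = m*(-2 + 2) = m*0 = 0)
-1210300/o + f(2090)/((-1*1648303)) = -1210300/(-1729475) + 0/((-1*1648303)) = -1210300*(-1/1729475) + 0/(-1648303) = 2548/3641 + 0*(-1/1648303) = 2548/3641 + 0 = 2548/3641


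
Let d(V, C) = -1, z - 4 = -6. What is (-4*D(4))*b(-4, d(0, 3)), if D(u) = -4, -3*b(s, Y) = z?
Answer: 32/3 ≈ 10.667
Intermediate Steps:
z = -2 (z = 4 - 6 = -2)
b(s, Y) = 2/3 (b(s, Y) = -1/3*(-2) = 2/3)
(-4*D(4))*b(-4, d(0, 3)) = -4*(-4)*(2/3) = 16*(2/3) = 32/3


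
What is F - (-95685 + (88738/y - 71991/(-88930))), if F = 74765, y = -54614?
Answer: 413924721756433/2428411510 ≈ 1.7045e+5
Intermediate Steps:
F - (-95685 + (88738/y - 71991/(-88930))) = 74765 - (-95685 + (88738/(-54614) - 71991/(-88930))) = 74765 - (-95685 + (88738*(-1/54614) - 71991*(-1/88930))) = 74765 - (-95685 + (-44369/27307 + 71991/88930)) = 74765 - (-95685 - 1979876933/2428411510) = 74765 - 1*(-232364535211283/2428411510) = 74765 + 232364535211283/2428411510 = 413924721756433/2428411510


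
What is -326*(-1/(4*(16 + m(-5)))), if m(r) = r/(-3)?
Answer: 489/106 ≈ 4.6132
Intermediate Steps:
m(r) = -r/3 (m(r) = r*(-⅓) = -r/3)
-326*(-1/(4*(16 + m(-5)))) = -326*(-1/(4*(16 - ⅓*(-5)))) = -326*(-1/(4*(16 + 5/3))) = -326/((53/3)*(-4)) = -326/(-212/3) = -326*(-3/212) = 489/106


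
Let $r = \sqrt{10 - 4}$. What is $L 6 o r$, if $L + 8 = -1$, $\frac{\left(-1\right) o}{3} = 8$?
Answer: $1296 \sqrt{6} \approx 3174.5$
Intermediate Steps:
$o = -24$ ($o = \left(-3\right) 8 = -24$)
$L = -9$ ($L = -8 - 1 = -9$)
$r = \sqrt{6} \approx 2.4495$
$L 6 o r = \left(-9\right) 6 \left(-24\right) \sqrt{6} = \left(-54\right) \left(-24\right) \sqrt{6} = 1296 \sqrt{6}$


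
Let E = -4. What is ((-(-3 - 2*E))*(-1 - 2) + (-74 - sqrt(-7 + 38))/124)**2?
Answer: (1786 - sqrt(31))**2/15376 ≈ 206.16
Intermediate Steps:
((-(-3 - 2*E))*(-1 - 2) + (-74 - sqrt(-7 + 38))/124)**2 = ((-(-3 - 2*(-4)))*(-1 - 2) + (-74 - sqrt(-7 + 38))/124)**2 = (-(-3 + 8)*(-3) + (-74 - sqrt(31))*(1/124))**2 = (-1*5*(-3) + (-37/62 - sqrt(31)/124))**2 = (-5*(-3) + (-37/62 - sqrt(31)/124))**2 = (15 + (-37/62 - sqrt(31)/124))**2 = (893/62 - sqrt(31)/124)**2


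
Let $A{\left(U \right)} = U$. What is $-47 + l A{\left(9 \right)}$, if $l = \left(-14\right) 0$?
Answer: $-47$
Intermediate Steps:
$l = 0$
$-47 + l A{\left(9 \right)} = -47 + 0 \cdot 9 = -47 + 0 = -47$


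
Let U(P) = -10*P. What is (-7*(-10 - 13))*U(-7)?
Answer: 11270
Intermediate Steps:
(-7*(-10 - 13))*U(-7) = (-7*(-10 - 13))*(-10*(-7)) = -7*(-23)*70 = 161*70 = 11270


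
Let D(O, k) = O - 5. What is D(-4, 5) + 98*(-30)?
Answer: -2949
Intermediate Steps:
D(O, k) = -5 + O
D(-4, 5) + 98*(-30) = (-5 - 4) + 98*(-30) = -9 - 2940 = -2949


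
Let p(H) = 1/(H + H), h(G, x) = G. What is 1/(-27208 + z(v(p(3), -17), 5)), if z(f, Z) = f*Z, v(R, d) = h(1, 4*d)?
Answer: -1/27203 ≈ -3.6761e-5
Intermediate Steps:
p(H) = 1/(2*H)
v(R, d) = 1
z(f, Z) = Z*f
1/(-27208 + z(v(p(3), -17), 5)) = 1/(-27208 + 5*1) = 1/(-27208 + 5) = 1/(-27203) = -1/27203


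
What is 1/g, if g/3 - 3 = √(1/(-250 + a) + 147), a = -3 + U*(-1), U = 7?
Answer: -260/35879 + 2*√2484235/107637 ≈ 0.022040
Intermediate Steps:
a = -10 (a = -3 + 7*(-1) = -3 - 7 = -10)
g = 9 + 3*√2484235/130 (g = 9 + 3*√(1/(-250 - 10) + 147) = 9 + 3*√(1/(-260) + 147) = 9 + 3*√(-1/260 + 147) = 9 + 3*√(38219/260) = 9 + 3*(√2484235/130) = 9 + 3*√2484235/130 ≈ 45.373)
1/g = 1/(9 + 3*√2484235/130)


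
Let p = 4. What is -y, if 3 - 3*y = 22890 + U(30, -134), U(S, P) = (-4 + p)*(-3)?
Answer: 7629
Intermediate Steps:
U(S, P) = 0 (U(S, P) = (-4 + 4)*(-3) = 0*(-3) = 0)
y = -7629 (y = 1 - (22890 + 0)/3 = 1 - ⅓*22890 = 1 - 7630 = -7629)
-y = -1*(-7629) = 7629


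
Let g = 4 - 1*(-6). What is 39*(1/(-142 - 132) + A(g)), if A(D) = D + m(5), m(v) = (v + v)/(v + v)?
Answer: 117507/274 ≈ 428.86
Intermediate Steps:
m(v) = 1 (m(v) = (2*v)/((2*v)) = (2*v)*(1/(2*v)) = 1)
g = 10 (g = 4 + 6 = 10)
A(D) = 1 + D (A(D) = D + 1 = 1 + D)
39*(1/(-142 - 132) + A(g)) = 39*(1/(-142 - 132) + (1 + 10)) = 39*(1/(-274) + 11) = 39*(-1/274 + 11) = 39*(3013/274) = 117507/274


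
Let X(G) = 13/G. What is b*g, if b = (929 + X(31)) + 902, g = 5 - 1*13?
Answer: -454192/31 ≈ -14651.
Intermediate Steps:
g = -8 (g = 5 - 13 = -8)
b = 56774/31 (b = (929 + 13/31) + 902 = 28812/31 + 902 = 56774/31 ≈ 1831.4)
b*g = (56774/31)*(-8) = -454192/31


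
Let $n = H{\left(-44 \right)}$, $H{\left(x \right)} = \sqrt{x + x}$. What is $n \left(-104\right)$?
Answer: $- 208 i \sqrt{22} \approx - 975.61 i$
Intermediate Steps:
$H{\left(x \right)} = \sqrt{2} \sqrt{x}$ ($H{\left(x \right)} = \sqrt{2 x} = \sqrt{2} \sqrt{x}$)
$n = 2 i \sqrt{22}$ ($n = \sqrt{2} \sqrt{-44} = \sqrt{2} \cdot 2 i \sqrt{11} = 2 i \sqrt{22} \approx 9.3808 i$)
$n \left(-104\right) = 2 i \sqrt{22} \left(-104\right) = - 208 i \sqrt{22}$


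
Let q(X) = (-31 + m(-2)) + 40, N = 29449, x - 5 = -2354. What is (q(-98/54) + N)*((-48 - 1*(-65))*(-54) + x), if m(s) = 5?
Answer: -96255621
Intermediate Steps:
x = -2349 (x = 5 - 2354 = -2349)
q(X) = 14 (q(X) = (-31 + 5) + 40 = -26 + 40 = 14)
(q(-98/54) + N)*((-48 - 1*(-65))*(-54) + x) = (14 + 29449)*((-48 - 1*(-65))*(-54) - 2349) = 29463*((-48 + 65)*(-54) - 2349) = 29463*(17*(-54) - 2349) = 29463*(-918 - 2349) = 29463*(-3267) = -96255621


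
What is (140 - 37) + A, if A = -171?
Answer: -68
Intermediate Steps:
(140 - 37) + A = (140 - 37) - 171 = 103 - 171 = -68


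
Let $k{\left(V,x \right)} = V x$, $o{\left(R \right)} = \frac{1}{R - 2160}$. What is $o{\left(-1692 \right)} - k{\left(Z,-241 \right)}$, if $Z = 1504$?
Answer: $\frac{1396211327}{3852} \approx 3.6246 \cdot 10^{5}$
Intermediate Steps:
$o{\left(R \right)} = \frac{1}{-2160 + R}$
$o{\left(-1692 \right)} - k{\left(Z,-241 \right)} = \frac{1}{-2160 - 1692} - 1504 \left(-241\right) = \frac{1}{-3852} - -362464 = - \frac{1}{3852} + 362464 = \frac{1396211327}{3852}$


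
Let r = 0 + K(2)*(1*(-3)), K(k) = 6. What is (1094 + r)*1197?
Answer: 1287972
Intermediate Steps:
r = -18 (r = 0 + 6*(1*(-3)) = 0 + 6*(-3) = 0 - 18 = -18)
(1094 + r)*1197 = (1094 - 18)*1197 = 1076*1197 = 1287972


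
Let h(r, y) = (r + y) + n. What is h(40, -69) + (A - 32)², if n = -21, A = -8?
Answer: 1550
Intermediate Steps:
h(r, y) = -21 + r + y (h(r, y) = (r + y) - 21 = -21 + r + y)
h(40, -69) + (A - 32)² = (-21 + 40 - 69) + (-8 - 32)² = -50 + (-40)² = -50 + 1600 = 1550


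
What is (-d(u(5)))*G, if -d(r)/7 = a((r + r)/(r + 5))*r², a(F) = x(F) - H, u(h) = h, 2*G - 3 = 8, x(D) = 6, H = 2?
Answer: 3850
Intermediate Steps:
G = 11/2 (G = 3/2 + (½)*8 = 3/2 + 4 = 11/2 ≈ 5.5000)
a(F) = 4 (a(F) = 6 - 1*2 = 6 - 2 = 4)
d(r) = -28*r²
(-d(u(5)))*G = -(-28)*5²*(11/2) = -(-28)*25*(11/2) = -1*(-700)*(11/2) = 700*(11/2) = 3850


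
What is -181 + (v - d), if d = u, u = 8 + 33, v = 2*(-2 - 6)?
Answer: -238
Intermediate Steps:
v = -16 (v = 2*(-8) = -16)
u = 41
d = 41
-181 + (v - d) = -181 + (-16 - 1*41) = -181 + (-16 - 41) = -181 - 57 = -238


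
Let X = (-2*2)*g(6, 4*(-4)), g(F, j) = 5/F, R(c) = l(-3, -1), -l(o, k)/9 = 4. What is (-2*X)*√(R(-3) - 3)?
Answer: 20*I*√39/3 ≈ 41.633*I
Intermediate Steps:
l(o, k) = -36 (l(o, k) = -9*4 = -36)
R(c) = -36
X = -10/3 (X = (-2*2)*(5/6) = -20/6 = -4*⅚ = -10/3 ≈ -3.3333)
(-2*X)*√(R(-3) - 3) = (-2*(-10/3))*√(-36 - 3) = 20*√(-39)/3 = 20*(I*√39)/3 = 20*I*√39/3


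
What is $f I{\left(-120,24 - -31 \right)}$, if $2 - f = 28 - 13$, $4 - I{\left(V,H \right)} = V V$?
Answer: $187148$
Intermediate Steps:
$I{\left(V,H \right)} = 4 - V^{2}$ ($I{\left(V,H \right)} = 4 - V V = 4 - V^{2}$)
$f = -13$ ($f = 2 - \left(28 - 13\right) = 2 - 15 = -13$)
$f I{\left(-120,24 - -31 \right)} = - 13 \left(4 - \left(-120\right)^{2}\right) = - 13 \left(4 - 14400\right) = \left(-13\right) \left(-14396\right) = 187148$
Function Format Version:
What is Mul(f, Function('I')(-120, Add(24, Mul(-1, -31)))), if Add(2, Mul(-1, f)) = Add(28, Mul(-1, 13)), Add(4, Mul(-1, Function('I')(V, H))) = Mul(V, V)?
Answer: 187148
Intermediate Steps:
Function('I')(V, H) = Add(4, Mul(-1, Pow(V, 2))) (Function('I')(V, H) = Add(4, Mul(-1, Mul(V, V))) = Add(4, Mul(-1, Pow(V, 2))))
f = -13 (f = Add(2, Mul(-1, Add(28, Mul(-1, 13)))) = Add(2, Mul(-1, Add(28, -13))) = Add(2, Mul(-1, 15)) = Add(2, -15) = -13)
Mul(f, Function('I')(-120, Add(24, Mul(-1, -31)))) = Mul(-13, Add(4, Mul(-1, Pow(-120, 2)))) = Mul(-13, Add(4, Mul(-1, 14400))) = Mul(-13, Add(4, -14400)) = Mul(-13, -14396) = 187148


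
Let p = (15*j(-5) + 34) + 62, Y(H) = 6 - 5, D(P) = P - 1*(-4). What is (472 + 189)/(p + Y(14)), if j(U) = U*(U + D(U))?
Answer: 661/547 ≈ 1.2084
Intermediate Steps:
D(P) = 4 + P (D(P) = P + 4 = 4 + P)
j(U) = U*(4 + 2*U) (j(U) = U*(U + (4 + U)) = U*(4 + 2*U))
Y(H) = 1
p = 546 (p = (15*(2*(-5)*(2 - 5)) + 34) + 62 = (15*(2*(-5)*(-3)) + 34) + 62 = (15*30 + 34) + 62 = (450 + 34) + 62 = 484 + 62 = 546)
(472 + 189)/(p + Y(14)) = (472 + 189)/(546 + 1) = 661/547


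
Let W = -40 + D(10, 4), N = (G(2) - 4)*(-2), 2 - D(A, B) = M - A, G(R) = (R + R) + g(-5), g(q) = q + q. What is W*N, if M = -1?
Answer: -540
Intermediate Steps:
g(q) = 2*q
G(R) = -10 + 2*R (G(R) = (R + R) + 2*(-5) = 2*R - 10 = -10 + 2*R)
D(A, B) = 3 + A (D(A, B) = 2 - (-1 - A) = 2 + (1 + A) = 3 + A)
N = 20 (N = ((-10 + 2*2) - 4)*(-2) = ((-10 + 4) - 4)*(-2) = (-6 - 4)*(-2) = -10*(-2) = 20)
W = -27 (W = -40 + (3 + 10) = -40 + 13 = -27)
W*N = -27*20 = -540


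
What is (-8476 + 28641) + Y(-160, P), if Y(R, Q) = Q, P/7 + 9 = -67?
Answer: 19633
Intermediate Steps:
P = -532 (P = -63 + 7*(-67) = -63 - 469 = -532)
(-8476 + 28641) + Y(-160, P) = (-8476 + 28641) - 532 = 20165 - 532 = 19633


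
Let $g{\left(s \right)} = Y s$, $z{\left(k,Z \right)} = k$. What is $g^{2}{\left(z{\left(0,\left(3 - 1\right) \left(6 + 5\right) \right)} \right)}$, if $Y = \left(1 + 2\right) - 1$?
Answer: $0$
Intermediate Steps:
$Y = 2$ ($Y = 3 - 1 = 2$)
$g{\left(s \right)} = 2 s$
$g^{2}{\left(z{\left(0,\left(3 - 1\right) \left(6 + 5\right) \right)} \right)} = \left(2 \cdot 0\right)^{2} = 0^{2} = 0$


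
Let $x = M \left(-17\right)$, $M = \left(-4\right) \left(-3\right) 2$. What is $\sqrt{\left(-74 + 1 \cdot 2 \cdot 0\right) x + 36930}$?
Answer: $3 \sqrt{7458} \approx 259.08$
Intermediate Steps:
$M = 24$ ($M = 12 \cdot 2 = 24$)
$x = -408$ ($x = 24 \left(-17\right) = -408$)
$\sqrt{\left(-74 + 1 \cdot 2 \cdot 0\right) x + 36930} = \sqrt{\left(-74 + 1 \cdot 2 \cdot 0\right) \left(-408\right) + 36930} = \sqrt{\left(-74 + 2 \cdot 0\right) \left(-408\right) + 36930} = \sqrt{\left(-74 + 0\right) \left(-408\right) + 36930} = \sqrt{\left(-74\right) \left(-408\right) + 36930} = \sqrt{30192 + 36930} = \sqrt{67122} = 3 \sqrt{7458}$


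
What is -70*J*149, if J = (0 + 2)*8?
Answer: -166880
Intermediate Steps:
J = 16 (J = 2*8 = 16)
-70*J*149 = -70*16*149 = -1120*149 = -166880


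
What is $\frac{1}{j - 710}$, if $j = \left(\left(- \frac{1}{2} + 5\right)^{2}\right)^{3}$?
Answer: $\frac{64}{486001} \approx 0.00013169$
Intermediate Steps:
$j = \frac{531441}{64}$ ($j = \left(\left(\left(-1\right) \frac{1}{2} + 5\right)^{2}\right)^{3} = \left(\left(- \frac{1}{2} + 5\right)^{2}\right)^{3} = \left(\left(\frac{9}{2}\right)^{2}\right)^{3} = \left(\frac{81}{4}\right)^{3} = \frac{531441}{64} \approx 8303.8$)
$\frac{1}{j - 710} = \frac{1}{\frac{531441}{64} - 710} = \frac{1}{\frac{486001}{64}} = \frac{64}{486001}$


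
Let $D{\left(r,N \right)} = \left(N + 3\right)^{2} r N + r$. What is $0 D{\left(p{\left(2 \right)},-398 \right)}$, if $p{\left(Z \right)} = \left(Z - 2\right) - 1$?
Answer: $0$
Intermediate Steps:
$p{\left(Z \right)} = -3 + Z$ ($p{\left(Z \right)} = \left(-2 + Z\right) - 1 = -3 + Z$)
$D{\left(r,N \right)} = r + N r \left(3 + N\right)^{2}$ ($D{\left(r,N \right)} = \left(3 + N\right)^{2} r N + r = r \left(3 + N\right)^{2} N + r = N r \left(3 + N\right)^{2} + r = r + N r \left(3 + N\right)^{2}$)
$0 D{\left(p{\left(2 \right)},-398 \right)} = 0 \left(-3 + 2\right) \left(1 - 398 \left(3 - 398\right)^{2}\right) = 0 \left(- (1 - 398 \left(-395\right)^{2})\right) = 0 \left(- (1 - 62097950)\right) = 0 \left(\left(-1\right) \left(-62097949\right)\right) = 0 \cdot 62097949 = 0$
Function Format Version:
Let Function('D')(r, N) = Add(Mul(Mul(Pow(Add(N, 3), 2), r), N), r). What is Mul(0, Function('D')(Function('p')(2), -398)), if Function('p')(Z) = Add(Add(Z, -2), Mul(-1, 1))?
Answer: 0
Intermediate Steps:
Function('p')(Z) = Add(-3, Z) (Function('p')(Z) = Add(Add(-2, Z), -1) = Add(-3, Z))
Function('D')(r, N) = Add(r, Mul(N, r, Pow(Add(3, N), 2))) (Function('D')(r, N) = Add(Mul(Mul(Pow(Add(3, N), 2), r), N), r) = Add(Mul(Mul(r, Pow(Add(3, N), 2)), N), r) = Add(Mul(N, r, Pow(Add(3, N), 2)), r) = Add(r, Mul(N, r, Pow(Add(3, N), 2))))
Mul(0, Function('D')(Function('p')(2), -398)) = Mul(0, Mul(Add(-3, 2), Add(1, Mul(-398, Pow(Add(3, -398), 2))))) = Mul(0, Mul(-1, Add(1, Mul(-398, Pow(-395, 2))))) = Mul(0, Mul(-1, Add(1, Mul(-398, 156025)))) = Mul(0, Mul(-1, Add(1, -62097950))) = Mul(0, Mul(-1, -62097949)) = Mul(0, 62097949) = 0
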